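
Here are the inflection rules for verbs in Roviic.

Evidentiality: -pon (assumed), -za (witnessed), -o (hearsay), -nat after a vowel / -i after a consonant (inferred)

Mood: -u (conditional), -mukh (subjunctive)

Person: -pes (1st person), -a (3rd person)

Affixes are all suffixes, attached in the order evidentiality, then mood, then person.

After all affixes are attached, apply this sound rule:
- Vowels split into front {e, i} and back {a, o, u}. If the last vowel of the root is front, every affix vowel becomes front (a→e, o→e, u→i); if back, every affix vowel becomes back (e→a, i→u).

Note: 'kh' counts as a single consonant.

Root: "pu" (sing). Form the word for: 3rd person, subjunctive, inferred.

punatmukha

Attach evidentiality inferred -nat (after vowel 'u') → punat.
Attach mood subjunctive -mukh → punatmukh.
Attach person 3rd person -a → punatmukha.
Vowel harmony: no change.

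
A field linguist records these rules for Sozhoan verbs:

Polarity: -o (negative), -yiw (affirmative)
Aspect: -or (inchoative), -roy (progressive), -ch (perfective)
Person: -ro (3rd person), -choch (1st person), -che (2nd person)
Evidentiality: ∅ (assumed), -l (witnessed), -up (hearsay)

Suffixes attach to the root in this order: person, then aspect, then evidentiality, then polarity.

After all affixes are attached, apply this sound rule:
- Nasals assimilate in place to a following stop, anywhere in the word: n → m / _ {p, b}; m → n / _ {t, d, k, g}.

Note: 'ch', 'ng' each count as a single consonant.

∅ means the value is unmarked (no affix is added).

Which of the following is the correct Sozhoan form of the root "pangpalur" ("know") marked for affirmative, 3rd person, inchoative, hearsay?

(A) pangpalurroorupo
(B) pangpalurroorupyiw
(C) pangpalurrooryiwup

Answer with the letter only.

Attach person 3rd person -ro → pangpalurro.
Attach aspect inchoative -or → pangpalurroor.
Attach evidentiality hearsay -up → pangpalurroorup.
Attach polarity affirmative -yiw → pangpalurroorupyiw.
Nasal assimilation: no change.
So the correct form is pangpalurroorupyiw, option (B).
(C) pangpalurrooryiwup is wrong: it has the affixes in the wrong order.
(A) pangpalurroorupo is wrong: it uses negative instead of affirmative for polarity.

B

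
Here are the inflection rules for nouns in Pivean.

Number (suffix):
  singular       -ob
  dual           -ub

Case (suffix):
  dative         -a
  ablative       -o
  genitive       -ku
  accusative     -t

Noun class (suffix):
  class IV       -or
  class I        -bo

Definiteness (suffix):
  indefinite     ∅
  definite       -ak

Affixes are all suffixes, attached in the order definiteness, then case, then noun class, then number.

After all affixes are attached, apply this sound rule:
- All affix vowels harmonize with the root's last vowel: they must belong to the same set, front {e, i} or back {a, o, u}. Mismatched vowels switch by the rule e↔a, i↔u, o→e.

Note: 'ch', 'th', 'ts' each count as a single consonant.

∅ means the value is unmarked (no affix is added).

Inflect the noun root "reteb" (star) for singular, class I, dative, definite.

retebekebeeb

Attach definiteness definite -ak → retebak.
Attach case dative -a → retebaka.
Attach noun class class I -bo → retebakabo.
Attach number singular -ob → retebakaboob.
Apply vowel harmony: retebakaboob → retebekebeeb.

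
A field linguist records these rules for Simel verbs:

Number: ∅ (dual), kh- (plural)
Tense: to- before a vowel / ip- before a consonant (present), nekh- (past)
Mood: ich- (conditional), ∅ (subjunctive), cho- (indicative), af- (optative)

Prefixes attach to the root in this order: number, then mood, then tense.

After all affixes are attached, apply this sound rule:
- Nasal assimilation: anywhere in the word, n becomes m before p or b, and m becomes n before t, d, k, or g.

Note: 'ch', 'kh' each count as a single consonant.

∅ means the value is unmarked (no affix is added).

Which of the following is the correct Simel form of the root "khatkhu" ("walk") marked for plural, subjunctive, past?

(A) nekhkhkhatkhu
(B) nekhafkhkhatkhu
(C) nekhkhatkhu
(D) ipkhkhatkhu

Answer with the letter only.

A

Attach number plural kh- → khkhatkhu.
mood = subjunctive: zero marking, form stays khkhatkhu.
Attach tense past nekh- → nekhkhkhatkhu.
Nasal assimilation: no change.
So the correct form is nekhkhkhatkhu, option (A).
(C) nekhkhatkhu is wrong: it uses dual instead of plural for number.
(B) nekhafkhkhatkhu is wrong: it uses optative instead of subjunctive for mood.
(D) ipkhkhatkhu is wrong: it uses present instead of past for tense.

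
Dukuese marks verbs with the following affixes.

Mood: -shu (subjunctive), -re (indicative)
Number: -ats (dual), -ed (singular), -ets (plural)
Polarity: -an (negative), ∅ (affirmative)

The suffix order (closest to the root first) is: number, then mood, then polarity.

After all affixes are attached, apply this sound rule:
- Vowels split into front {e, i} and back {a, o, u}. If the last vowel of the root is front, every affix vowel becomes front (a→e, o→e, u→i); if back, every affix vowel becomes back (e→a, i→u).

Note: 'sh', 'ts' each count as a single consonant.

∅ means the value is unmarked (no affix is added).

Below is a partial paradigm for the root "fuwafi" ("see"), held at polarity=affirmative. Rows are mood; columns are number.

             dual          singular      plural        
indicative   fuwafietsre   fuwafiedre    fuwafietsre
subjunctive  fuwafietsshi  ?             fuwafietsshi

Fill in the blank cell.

Attach number singular -ed → fuwafied.
Attach mood subjunctive -shu → fuwafiedshu.
polarity = affirmative: zero marking, form stays fuwafiedshu.
Apply vowel harmony: fuwafiedshu → fuwafiedshi.

fuwafiedshi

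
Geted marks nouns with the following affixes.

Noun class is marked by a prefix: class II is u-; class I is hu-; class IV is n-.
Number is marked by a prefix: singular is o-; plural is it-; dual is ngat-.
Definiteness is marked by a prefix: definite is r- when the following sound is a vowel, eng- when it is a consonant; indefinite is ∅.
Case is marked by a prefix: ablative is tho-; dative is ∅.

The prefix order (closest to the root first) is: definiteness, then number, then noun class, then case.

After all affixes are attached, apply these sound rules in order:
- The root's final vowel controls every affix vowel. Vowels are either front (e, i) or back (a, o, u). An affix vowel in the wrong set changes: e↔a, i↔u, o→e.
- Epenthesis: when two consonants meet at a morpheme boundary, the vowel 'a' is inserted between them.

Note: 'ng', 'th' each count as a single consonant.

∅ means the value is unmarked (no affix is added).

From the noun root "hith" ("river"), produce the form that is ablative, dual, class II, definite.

theingetengahith

Attach definiteness definite eng- (before consonant 'h') → enghith.
Attach number dual ngat- → ngatenghith.
Attach noun class class II u- → ungatenghith.
Attach case ablative tho- → thoungatenghith.
Apply vowel harmony: thoungatenghith → theingetenghith.
Apply epenthesis: theingetenghith → theingetengahith.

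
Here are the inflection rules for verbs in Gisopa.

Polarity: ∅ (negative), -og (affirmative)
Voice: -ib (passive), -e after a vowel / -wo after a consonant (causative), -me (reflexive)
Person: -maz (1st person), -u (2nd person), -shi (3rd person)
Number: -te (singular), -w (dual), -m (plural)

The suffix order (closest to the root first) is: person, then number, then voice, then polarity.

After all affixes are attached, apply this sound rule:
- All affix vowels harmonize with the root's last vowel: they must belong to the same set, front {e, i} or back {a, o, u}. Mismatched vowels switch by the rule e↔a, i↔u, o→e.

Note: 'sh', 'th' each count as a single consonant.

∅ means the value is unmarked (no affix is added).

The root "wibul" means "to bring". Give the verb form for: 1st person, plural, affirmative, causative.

wibulmazmwoog

Attach person 1st person -maz → wibulmaz.
Attach number plural -m → wibulmazm.
Attach voice causative -wo (after consonant 'm') → wibulmazmwo.
Attach polarity affirmative -og → wibulmazmwoog.
Vowel harmony: no change.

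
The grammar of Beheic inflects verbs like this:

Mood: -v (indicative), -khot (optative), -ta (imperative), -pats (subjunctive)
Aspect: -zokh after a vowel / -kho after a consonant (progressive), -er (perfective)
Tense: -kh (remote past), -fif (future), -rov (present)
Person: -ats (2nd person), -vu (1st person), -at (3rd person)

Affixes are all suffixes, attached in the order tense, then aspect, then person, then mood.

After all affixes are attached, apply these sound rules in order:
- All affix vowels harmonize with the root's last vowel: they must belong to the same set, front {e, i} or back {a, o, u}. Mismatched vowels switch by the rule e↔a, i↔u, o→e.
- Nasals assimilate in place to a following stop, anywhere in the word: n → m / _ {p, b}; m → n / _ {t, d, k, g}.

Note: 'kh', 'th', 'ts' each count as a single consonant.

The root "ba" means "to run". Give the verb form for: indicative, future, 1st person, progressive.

bafufkhovuv

Attach tense future -fif → bafif.
Attach aspect progressive -kho (after consonant 'f') → bafifkho.
Attach person 1st person -vu → bafifkhovu.
Attach mood indicative -v → bafifkhovuv.
Apply vowel harmony: bafifkhovuv → bafufkhovuv.
Nasal assimilation: no change.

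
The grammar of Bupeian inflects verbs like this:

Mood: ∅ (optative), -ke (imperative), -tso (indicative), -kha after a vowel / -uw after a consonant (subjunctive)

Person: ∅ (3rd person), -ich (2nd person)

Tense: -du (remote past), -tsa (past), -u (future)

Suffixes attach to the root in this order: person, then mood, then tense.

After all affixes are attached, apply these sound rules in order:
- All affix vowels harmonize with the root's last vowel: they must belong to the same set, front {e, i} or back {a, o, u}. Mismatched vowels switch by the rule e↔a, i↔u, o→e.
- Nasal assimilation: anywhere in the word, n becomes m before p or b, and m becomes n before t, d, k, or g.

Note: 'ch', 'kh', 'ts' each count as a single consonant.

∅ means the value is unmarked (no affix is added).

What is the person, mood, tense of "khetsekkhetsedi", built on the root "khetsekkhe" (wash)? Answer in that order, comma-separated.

3rd person, indicative, remote past

Segment: khetsekkhe-tso-du.
person: ∅ → 3rd person.
mood: -tso → indicative.
tense: -du → remote past.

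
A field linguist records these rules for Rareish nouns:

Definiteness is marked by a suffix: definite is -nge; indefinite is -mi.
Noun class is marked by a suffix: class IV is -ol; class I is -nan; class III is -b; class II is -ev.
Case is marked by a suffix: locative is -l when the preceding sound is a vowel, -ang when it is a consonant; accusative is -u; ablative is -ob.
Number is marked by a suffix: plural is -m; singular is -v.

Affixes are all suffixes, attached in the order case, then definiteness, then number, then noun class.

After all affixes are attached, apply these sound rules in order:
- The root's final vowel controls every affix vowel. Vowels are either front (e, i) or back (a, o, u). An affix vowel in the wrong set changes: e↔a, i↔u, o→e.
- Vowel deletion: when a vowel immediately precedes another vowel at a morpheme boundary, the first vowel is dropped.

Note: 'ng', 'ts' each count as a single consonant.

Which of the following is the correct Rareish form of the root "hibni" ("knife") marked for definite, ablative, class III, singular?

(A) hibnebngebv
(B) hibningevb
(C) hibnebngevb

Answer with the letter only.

Attach case ablative -ob → hibniob.
Attach definiteness definite -nge → hibniobnge.
Attach number singular -v → hibniobngev.
Attach noun class class III -b → hibniobngevb.
Apply vowel harmony: hibniobngevb → hibniebngevb.
Apply vowel deletion: hibniebngevb → hibnebngevb.
So the correct form is hibnebngevb, option (C).
(A) hibnebngebv is wrong: it has the affixes in the wrong order.
(B) hibningevb is wrong: it uses accusative instead of ablative for case.

C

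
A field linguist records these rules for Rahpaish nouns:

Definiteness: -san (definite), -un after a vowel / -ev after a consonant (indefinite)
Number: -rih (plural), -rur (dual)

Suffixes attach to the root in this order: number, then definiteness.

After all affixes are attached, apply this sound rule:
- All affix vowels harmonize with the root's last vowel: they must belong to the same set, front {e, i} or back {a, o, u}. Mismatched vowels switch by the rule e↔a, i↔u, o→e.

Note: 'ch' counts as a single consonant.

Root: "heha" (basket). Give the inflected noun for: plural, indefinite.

Attach number plural -rih → heharih.
Attach definiteness indefinite -ev (after consonant 'h') → heharihev.
Apply vowel harmony: heharihev → heharuhav.

heharuhav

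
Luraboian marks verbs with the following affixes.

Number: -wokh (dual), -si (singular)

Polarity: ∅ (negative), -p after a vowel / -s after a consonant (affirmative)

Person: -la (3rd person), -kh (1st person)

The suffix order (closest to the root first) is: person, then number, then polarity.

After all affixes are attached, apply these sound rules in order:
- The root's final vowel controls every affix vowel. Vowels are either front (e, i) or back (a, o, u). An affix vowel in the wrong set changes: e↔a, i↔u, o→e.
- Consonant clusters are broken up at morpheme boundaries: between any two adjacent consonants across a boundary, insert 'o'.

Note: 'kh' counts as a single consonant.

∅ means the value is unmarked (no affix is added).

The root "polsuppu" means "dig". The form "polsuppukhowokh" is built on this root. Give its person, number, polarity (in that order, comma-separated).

1st person, dual, negative

Segment: polsuppu-kh-wokh.
person: -kh → 1st person.
number: -wokh → dual.
polarity: ∅ → negative.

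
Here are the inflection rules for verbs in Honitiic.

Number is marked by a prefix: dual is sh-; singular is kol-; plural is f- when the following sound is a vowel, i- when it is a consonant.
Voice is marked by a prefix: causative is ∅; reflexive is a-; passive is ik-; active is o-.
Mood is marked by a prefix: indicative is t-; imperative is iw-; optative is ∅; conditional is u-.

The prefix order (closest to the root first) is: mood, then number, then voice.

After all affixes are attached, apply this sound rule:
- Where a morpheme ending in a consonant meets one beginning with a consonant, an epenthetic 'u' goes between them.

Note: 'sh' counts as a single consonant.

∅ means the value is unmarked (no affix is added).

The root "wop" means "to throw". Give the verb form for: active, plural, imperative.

Attach mood imperative iw- → iwwop.
Attach number plural f- (before vowel 'i') → fiwwop.
Attach voice active o- → ofiwwop.
Apply epenthesis: ofiwwop → ofiwuwop.

ofiwuwop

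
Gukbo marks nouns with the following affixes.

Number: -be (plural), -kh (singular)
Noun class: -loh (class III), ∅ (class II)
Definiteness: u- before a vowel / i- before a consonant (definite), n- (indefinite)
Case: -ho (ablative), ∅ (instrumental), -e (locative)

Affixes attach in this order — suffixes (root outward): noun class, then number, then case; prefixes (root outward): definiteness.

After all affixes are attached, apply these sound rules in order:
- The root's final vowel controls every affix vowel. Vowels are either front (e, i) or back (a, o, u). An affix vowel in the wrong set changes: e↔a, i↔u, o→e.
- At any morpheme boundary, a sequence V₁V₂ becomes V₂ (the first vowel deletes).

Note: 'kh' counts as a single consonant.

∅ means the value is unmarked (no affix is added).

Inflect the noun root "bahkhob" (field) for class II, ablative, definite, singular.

ubahkhobkhho

noun class = class II: zero marking, form stays bahkhob.
Attach number singular -kh → bahkhobkh.
Attach case ablative -ho → bahkhobkhho.
Attach definiteness definite i- (before consonant 'b') → ibahkhobkhho.
Apply vowel harmony: ibahkhobkhho → ubahkhobkhho.
Vowel deletion: no change.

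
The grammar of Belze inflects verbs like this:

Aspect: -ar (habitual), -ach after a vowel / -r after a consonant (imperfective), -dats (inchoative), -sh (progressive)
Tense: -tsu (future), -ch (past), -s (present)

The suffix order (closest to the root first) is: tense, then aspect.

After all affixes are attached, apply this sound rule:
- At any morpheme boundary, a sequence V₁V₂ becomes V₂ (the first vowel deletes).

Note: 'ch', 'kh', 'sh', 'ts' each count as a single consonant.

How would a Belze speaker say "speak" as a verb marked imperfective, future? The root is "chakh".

Attach tense future -tsu → chakhtsu.
Attach aspect imperfective -ach (after vowel 'u') → chakhtsuach.
Apply vowel deletion: chakhtsuach → chakhtsach.

chakhtsach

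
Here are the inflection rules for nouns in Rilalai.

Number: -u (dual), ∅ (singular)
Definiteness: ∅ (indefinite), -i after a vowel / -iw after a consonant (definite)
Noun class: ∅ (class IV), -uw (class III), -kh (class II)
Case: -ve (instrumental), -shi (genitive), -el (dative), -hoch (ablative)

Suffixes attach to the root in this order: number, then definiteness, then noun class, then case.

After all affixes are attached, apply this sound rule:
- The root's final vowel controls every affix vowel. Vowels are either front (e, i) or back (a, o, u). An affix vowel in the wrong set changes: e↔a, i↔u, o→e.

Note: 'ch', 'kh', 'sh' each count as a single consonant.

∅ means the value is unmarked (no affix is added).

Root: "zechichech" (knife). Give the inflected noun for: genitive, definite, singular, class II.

number = singular: zero marking, form stays zechichech.
Attach definiteness definite -iw (after consonant 'ch') → zechichechiw.
Attach noun class class II -kh → zechichechiwkh.
Attach case genitive -shi → zechichechiwkhshi.
Vowel harmony: no change.

zechichechiwkhshi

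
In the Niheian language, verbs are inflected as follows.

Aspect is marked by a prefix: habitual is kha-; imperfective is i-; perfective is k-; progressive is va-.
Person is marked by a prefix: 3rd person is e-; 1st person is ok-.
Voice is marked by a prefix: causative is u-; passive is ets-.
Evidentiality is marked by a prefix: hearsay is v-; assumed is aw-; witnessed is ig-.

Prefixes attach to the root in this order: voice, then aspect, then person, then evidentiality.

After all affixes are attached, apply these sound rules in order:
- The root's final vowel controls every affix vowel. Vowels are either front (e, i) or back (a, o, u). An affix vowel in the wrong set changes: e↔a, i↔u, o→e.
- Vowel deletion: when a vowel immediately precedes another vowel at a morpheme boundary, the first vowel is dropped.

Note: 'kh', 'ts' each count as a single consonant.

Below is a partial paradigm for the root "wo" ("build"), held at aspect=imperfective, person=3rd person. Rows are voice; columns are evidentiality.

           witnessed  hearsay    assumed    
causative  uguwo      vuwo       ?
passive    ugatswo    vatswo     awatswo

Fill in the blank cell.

awuwo

Attach voice causative u- → uwo.
Attach aspect imperfective i- → iuwo.
Attach person 3rd person e- → eiuwo.
Attach evidentiality assumed aw- → aweiuwo.
Apply vowel harmony: aweiuwo → awauuwo.
Apply vowel deletion: awauuwo → awuwo.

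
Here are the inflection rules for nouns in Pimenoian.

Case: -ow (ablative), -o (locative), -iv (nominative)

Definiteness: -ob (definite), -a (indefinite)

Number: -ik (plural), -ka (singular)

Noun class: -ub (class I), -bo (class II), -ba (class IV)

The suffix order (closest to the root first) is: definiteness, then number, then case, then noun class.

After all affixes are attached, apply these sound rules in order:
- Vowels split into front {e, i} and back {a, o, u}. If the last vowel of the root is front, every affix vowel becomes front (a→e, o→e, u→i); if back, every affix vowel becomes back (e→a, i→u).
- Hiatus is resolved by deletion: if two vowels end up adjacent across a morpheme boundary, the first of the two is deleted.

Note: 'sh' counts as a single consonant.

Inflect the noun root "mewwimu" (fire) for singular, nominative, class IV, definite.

mewwimobkuvba

Attach definiteness definite -ob → mewwimuob.
Attach number singular -ka → mewwimuobka.
Attach case nominative -iv → mewwimuobkaiv.
Attach noun class class IV -ba → mewwimuobkaivba.
Apply vowel harmony: mewwimuobkaivba → mewwimuobkauvba.
Apply vowel deletion: mewwimuobkauvba → mewwimobkuvba.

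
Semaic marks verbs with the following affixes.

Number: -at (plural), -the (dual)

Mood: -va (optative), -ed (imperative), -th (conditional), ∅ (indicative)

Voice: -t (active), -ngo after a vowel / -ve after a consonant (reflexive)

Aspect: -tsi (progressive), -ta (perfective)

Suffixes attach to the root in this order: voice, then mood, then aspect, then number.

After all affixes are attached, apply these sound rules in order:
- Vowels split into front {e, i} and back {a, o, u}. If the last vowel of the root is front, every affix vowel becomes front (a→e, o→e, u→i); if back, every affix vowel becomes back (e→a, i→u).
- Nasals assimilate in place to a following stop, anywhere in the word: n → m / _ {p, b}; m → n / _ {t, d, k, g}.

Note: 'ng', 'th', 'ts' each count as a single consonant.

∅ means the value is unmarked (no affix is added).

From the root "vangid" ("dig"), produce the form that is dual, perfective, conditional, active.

vangidtthtethe

Attach voice active -t → vangidt.
Attach mood conditional -th → vangidtth.
Attach aspect perfective -ta → vangidtthta.
Attach number dual -the → vangidtthtathe.
Apply vowel harmony: vangidtthtathe → vangidtthtethe.
Nasal assimilation: no change.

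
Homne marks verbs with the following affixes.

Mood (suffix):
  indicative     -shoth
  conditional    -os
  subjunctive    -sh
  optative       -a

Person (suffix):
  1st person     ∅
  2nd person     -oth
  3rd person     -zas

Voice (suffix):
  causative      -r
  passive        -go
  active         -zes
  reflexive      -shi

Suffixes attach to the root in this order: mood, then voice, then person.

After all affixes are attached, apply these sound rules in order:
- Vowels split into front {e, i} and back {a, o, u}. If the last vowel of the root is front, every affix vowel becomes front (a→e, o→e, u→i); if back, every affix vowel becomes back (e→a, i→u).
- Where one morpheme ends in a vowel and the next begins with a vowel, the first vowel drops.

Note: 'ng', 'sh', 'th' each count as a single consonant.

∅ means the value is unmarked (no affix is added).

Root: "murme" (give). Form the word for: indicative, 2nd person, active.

murmeshethzeseth

Attach mood indicative -shoth → murmeshoth.
Attach voice active -zes → murmeshothzes.
Attach person 2nd person -oth → murmeshothzesoth.
Apply vowel harmony: murmeshothzesoth → murmeshethzeseth.
Vowel deletion: no change.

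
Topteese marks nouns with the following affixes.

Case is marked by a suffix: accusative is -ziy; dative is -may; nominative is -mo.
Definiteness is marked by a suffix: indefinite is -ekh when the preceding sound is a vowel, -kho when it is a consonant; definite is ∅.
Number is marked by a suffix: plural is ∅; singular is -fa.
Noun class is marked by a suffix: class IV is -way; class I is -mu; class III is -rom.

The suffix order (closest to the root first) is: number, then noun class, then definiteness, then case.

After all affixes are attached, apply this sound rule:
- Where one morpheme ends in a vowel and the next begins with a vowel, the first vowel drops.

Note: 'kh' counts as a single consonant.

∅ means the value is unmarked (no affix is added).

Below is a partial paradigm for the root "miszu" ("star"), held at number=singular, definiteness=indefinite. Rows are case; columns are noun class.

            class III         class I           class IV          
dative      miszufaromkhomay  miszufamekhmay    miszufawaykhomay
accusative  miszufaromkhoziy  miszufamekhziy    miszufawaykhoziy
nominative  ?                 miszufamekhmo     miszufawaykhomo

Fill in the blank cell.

Attach number singular -fa → miszufa.
Attach noun class class III -rom → miszufarom.
Attach definiteness indefinite -kho (after consonant 'm') → miszufaromkho.
Attach case nominative -mo → miszufaromkhomo.
Vowel deletion: no change.

miszufaromkhomo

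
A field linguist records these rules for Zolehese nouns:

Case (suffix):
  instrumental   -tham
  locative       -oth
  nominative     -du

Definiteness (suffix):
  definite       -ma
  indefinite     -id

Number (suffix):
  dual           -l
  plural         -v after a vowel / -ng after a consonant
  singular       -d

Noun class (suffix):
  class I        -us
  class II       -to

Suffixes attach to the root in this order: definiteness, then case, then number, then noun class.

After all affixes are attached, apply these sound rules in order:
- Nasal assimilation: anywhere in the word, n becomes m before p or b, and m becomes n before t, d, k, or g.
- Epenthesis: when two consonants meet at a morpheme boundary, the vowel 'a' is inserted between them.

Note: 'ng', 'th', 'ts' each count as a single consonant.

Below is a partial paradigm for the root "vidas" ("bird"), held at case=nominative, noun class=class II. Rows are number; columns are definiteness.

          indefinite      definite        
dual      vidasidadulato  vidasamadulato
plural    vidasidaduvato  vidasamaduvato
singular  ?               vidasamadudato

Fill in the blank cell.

Attach definiteness indefinite -id → vidasid.
Attach case nominative -du → vidasiddu.
Attach number singular -d → vidasiddud.
Attach noun class class II -to → vidasiddudto.
Nasal assimilation: no change.
Apply epenthesis: vidasiddudto → vidasidadudato.

vidasidadudato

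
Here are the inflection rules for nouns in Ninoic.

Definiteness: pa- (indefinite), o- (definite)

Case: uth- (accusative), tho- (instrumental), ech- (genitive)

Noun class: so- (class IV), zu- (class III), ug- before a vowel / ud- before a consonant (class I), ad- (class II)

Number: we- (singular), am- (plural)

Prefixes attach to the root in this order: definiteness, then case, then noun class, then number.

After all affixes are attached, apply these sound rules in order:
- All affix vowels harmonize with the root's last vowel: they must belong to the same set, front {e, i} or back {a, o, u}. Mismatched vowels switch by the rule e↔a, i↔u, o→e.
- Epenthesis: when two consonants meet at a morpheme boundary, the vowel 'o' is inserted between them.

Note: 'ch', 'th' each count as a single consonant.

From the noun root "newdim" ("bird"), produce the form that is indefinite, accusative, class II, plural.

emedithopenewdim

Attach definiteness indefinite pa- → panewdim.
Attach case accusative uth- → uthpanewdim.
Attach noun class class II ad- → aduthpanewdim.
Attach number plural am- → amaduthpanewdim.
Apply vowel harmony: amaduthpanewdim → emedithpenewdim.
Apply epenthesis: emedithpenewdim → emedithopenewdim.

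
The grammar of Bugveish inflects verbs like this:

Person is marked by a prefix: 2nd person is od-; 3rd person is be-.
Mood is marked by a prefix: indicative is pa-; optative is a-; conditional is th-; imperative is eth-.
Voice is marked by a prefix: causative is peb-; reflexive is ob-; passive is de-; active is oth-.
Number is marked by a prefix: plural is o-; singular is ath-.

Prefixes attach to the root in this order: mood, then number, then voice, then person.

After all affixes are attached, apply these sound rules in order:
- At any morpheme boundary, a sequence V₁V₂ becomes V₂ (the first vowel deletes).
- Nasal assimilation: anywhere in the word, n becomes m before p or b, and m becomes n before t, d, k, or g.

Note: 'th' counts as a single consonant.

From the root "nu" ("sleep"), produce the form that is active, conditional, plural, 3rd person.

Attach mood conditional th- → thnu.
Attach number plural o- → othnu.
Attach voice active oth- → othothnu.
Attach person 3rd person be- → beothothnu.
Apply vowel deletion: beothothnu → bothothnu.
Nasal assimilation: no change.

bothothnu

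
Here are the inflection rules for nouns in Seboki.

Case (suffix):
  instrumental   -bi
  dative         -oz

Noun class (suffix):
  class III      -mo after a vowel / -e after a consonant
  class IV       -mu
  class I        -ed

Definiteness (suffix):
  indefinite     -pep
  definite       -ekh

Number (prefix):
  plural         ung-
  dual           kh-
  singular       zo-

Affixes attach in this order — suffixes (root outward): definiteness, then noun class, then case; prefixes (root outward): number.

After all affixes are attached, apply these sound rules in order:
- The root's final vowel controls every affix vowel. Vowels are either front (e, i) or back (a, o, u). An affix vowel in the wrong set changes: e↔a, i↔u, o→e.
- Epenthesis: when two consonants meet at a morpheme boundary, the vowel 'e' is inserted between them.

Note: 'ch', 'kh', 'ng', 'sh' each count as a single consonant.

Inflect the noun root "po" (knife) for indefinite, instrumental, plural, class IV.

ungepopapemubu

Attach definiteness indefinite -pep → popep.
Attach noun class class IV -mu → popepmu.
Attach number plural ung- → ungpopepmu.
Attach case instrumental -bi → ungpopepmubi.
Apply vowel harmony: ungpopepmubi → ungpopapmubu.
Apply epenthesis: ungpopapmubu → ungepopapemubu.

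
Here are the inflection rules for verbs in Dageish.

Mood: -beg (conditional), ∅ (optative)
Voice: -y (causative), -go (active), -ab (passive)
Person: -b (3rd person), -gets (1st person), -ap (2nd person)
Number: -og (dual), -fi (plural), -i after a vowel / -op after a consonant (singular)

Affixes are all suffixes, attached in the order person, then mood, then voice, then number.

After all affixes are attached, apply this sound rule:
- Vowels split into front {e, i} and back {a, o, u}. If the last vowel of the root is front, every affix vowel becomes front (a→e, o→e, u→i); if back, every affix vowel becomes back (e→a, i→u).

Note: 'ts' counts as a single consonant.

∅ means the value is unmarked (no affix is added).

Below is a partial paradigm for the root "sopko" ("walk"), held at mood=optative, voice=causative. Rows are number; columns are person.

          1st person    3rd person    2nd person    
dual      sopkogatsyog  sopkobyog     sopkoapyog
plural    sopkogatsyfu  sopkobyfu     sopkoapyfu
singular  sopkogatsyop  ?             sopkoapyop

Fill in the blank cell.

Attach person 3rd person -b → sopkob.
mood = optative: zero marking, form stays sopkob.
Attach voice causative -y → sopkoby.
Attach number singular -op (after consonant 'y') → sopkobyop.
Vowel harmony: no change.

sopkobyop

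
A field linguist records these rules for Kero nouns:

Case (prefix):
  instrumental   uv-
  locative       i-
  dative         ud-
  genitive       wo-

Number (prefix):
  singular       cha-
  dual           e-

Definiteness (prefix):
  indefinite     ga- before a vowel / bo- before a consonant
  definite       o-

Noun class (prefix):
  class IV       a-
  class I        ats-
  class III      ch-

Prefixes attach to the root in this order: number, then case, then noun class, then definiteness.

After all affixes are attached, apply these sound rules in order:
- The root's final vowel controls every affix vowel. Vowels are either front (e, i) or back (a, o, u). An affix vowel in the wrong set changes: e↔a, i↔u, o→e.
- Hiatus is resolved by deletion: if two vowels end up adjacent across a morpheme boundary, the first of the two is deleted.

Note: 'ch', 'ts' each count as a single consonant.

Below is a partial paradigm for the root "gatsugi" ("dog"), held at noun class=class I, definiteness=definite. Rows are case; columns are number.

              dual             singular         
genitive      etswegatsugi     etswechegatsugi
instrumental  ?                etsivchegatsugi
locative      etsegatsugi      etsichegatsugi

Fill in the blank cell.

Attach number dual e- → egatsugi.
Attach case instrumental uv- → uvegatsugi.
Attach noun class class I ats- → atsuvegatsugi.
Attach definiteness definite o- → oatsuvegatsugi.
Apply vowel harmony: oatsuvegatsugi → eetsivegatsugi.
Apply vowel deletion: eetsivegatsugi → etsivegatsugi.

etsivegatsugi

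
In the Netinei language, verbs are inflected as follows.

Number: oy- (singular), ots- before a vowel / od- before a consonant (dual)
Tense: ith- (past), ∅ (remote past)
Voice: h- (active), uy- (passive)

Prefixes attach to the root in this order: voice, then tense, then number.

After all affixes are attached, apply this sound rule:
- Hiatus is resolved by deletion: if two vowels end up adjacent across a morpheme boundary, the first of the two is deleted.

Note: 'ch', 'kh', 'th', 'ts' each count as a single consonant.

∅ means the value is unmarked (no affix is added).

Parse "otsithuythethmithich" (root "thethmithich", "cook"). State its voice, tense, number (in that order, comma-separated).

Segment: ots-ith-uy-thethmithich.
voice: uy- → passive.
tense: ith- → past.
number: ots/od- → dual.

passive, past, dual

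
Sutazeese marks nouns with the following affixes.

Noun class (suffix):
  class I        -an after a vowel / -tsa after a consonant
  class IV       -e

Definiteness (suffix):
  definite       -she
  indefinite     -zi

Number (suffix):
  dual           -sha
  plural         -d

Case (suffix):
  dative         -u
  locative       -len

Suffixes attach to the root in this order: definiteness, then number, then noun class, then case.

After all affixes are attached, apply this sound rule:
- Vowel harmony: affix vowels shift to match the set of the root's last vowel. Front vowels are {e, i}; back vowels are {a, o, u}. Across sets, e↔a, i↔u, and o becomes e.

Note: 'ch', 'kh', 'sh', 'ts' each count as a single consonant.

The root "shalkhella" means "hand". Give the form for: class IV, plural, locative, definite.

Attach definiteness definite -she → shalkhellashe.
Attach number plural -d → shalkhellashed.
Attach noun class class IV -e → shalkhellashede.
Attach case locative -len → shalkhellashedelen.
Apply vowel harmony: shalkhellashedelen → shalkhellashadalan.

shalkhellashadalan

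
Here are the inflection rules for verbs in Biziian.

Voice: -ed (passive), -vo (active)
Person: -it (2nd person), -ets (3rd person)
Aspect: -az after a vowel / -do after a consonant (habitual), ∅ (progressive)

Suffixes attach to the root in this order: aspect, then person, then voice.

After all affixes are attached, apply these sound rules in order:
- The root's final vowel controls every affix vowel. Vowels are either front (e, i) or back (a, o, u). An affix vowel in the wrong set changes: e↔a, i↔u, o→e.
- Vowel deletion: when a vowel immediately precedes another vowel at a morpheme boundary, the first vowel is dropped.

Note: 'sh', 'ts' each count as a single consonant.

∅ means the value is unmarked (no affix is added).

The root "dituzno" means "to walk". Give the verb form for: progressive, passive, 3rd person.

aspect = progressive: zero marking, form stays dituzno.
Attach person 3rd person -ets → dituznoets.
Attach voice passive -ed → dituznoetsed.
Apply vowel harmony: dituznoetsed → dituznoatsad.
Apply vowel deletion: dituznoatsad → dituznatsad.

dituznatsad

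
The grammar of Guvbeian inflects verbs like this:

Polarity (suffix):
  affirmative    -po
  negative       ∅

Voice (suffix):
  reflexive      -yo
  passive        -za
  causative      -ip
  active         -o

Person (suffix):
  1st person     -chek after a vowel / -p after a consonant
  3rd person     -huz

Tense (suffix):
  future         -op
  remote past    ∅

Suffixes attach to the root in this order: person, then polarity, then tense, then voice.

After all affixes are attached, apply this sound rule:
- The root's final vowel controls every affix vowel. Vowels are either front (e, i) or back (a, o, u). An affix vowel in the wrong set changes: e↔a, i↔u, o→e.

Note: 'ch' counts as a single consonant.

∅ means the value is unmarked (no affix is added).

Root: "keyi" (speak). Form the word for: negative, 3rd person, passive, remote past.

Attach person 3rd person -huz → keyihuz.
polarity = negative: zero marking, form stays keyihuz.
tense = remote past: zero marking, form stays keyihuz.
Attach voice passive -za → keyihuzza.
Apply vowel harmony: keyihuzza → keyihizze.

keyihizze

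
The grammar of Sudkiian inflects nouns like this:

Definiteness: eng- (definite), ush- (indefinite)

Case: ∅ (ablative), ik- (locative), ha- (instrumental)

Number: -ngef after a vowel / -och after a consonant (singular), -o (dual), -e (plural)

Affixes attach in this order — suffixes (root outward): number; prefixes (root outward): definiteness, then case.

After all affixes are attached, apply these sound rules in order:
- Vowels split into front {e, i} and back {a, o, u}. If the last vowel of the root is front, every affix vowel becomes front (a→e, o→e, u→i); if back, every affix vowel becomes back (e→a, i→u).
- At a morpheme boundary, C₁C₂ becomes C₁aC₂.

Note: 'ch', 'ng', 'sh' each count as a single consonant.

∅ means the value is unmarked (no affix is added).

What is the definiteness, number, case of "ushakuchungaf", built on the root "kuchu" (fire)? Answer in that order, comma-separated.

Segment: ush-kuchu-ngef.
definiteness: ush- → indefinite.
number: -ngef/och → singular.
case: ∅ → ablative.

indefinite, singular, ablative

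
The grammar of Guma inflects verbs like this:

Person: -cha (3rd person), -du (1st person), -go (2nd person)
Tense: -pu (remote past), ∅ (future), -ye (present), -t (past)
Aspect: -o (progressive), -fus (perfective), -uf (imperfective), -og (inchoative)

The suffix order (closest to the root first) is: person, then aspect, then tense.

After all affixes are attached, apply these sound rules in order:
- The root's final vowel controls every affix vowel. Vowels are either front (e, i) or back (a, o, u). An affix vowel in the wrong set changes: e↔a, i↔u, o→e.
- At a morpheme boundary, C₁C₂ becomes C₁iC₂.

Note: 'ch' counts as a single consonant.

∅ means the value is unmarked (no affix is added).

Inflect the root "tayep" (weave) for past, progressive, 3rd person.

Attach person 3rd person -cha → tayepcha.
Attach aspect progressive -o → tayepchao.
Attach tense past -t → tayepchaot.
Apply vowel harmony: tayepchaot → tayepcheet.
Apply epenthesis: tayepcheet → tayepicheet.

tayepicheet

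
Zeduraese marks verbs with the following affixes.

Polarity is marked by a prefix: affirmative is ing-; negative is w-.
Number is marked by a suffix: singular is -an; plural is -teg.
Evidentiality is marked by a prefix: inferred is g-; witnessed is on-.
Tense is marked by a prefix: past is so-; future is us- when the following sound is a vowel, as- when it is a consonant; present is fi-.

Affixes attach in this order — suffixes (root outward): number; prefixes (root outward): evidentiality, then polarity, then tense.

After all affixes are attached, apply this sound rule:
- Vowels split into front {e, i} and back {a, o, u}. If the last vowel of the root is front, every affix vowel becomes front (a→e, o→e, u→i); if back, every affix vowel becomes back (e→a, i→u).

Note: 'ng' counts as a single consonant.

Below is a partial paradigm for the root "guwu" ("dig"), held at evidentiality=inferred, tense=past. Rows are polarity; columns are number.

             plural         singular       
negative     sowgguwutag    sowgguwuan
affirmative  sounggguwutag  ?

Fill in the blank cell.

sounggguwuan

Attach evidentiality inferred g- → gguwu.
Attach polarity affirmative ing- → inggguwu.
Attach number singular -an → inggguwuan.
Attach tense past so- → soinggguwuan.
Apply vowel harmony: soinggguwuan → sounggguwuan.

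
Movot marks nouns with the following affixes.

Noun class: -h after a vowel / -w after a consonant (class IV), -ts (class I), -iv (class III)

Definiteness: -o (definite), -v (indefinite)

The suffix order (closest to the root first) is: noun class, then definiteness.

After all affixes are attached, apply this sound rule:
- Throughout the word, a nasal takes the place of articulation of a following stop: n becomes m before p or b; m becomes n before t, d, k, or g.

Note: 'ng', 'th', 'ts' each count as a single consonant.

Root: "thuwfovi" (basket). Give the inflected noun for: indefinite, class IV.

thuwfovihv

Attach noun class class IV -h (after vowel 'i') → thuwfovih.
Attach definiteness indefinite -v → thuwfovihv.
Nasal assimilation: no change.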